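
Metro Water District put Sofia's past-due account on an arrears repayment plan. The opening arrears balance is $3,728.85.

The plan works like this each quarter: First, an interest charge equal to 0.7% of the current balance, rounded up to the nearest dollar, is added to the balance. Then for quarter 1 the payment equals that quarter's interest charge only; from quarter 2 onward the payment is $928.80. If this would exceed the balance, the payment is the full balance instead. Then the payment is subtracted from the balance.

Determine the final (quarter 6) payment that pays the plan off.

$83.65

# | Opening | Interest | Payment | End bal
1 | $3,728.85 | $27.00 | $27.00 | $3,728.85
2 | $3,728.85 | $27.00 | $928.80 | $2,827.05
3 | $2,827.05 | $20.00 | $928.80 | $1,918.25
4 | $1,918.25 | $14.00 | $928.80 | $1,003.45
5 | $1,003.45 | $8.00 | $928.80 | $82.65
6 | $82.65 | $1.00 | $83.65 | $0.00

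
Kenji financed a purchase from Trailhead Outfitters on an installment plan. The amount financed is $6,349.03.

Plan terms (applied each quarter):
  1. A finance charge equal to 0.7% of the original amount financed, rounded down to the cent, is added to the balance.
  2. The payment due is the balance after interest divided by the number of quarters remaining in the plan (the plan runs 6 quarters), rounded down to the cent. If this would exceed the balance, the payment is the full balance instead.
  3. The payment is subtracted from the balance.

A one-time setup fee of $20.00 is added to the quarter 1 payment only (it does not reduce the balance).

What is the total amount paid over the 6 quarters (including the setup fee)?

$6,635.67

Quarter 1: opening $6,349.03; interest $44.44 → $6,393.47; payment $1,065.57 (+ $20.00 fee); balance $5,327.90
Quarter 2: opening $5,327.90; interest $44.44 → $5,372.34; payment $1,074.46; balance $4,297.88
Quarter 3: opening $4,297.88; interest $44.44 → $4,342.32; payment $1,085.58; balance $3,256.74
Quarter 4: opening $3,256.74; interest $44.44 → $3,301.18; payment $1,100.39; balance $2,200.79
Quarter 5: opening $2,200.79; interest $44.44 → $2,245.23; payment $1,122.61; balance $1,122.62
Quarter 6: opening $1,122.62; interest $44.44 → $1,167.06; payment $1,167.06; balance $0.00
Total paid: $6,635.67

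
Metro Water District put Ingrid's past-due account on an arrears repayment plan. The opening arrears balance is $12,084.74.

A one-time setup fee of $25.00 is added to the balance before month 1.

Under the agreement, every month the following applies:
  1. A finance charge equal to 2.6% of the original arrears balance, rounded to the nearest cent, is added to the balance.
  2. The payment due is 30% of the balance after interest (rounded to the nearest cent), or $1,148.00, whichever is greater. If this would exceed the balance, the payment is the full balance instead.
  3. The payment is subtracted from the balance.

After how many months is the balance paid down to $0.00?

9

# | Opening | Interest | Payment | End bal
1 | $12,109.74 | $314.20 | $3,727.18 | $8,696.76
2 | $8,696.76 | $314.20 | $2,703.29 | $6,307.67
3 | $6,307.67 | $314.20 | $1,986.56 | $4,635.31
4 | $4,635.31 | $314.20 | $1,484.85 | $3,464.66
5 | $3,464.66 | $314.20 | $1,148.00 | $2,630.86
6 | $2,630.86 | $314.20 | $1,148.00 | $1,797.06
7 | $1,797.06 | $314.20 | $1,148.00 | $963.26
8 | $963.26 | $314.20 | $1,148.00 | $129.46
9 | $129.46 | $314.20 | $443.66 | $0.00
Balance reaches $0.00 in month 9.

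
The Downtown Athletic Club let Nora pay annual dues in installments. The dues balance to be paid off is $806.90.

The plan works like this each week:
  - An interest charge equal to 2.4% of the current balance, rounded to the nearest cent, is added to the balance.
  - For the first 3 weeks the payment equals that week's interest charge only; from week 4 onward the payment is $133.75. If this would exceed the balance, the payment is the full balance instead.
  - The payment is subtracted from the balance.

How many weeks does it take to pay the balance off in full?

10

Week 1: opening $806.90; interest $19.37 → $826.27; payment $19.37; balance $806.90
Week 2: opening $806.90; interest $19.37 → $826.27; payment $19.37; balance $806.90
Week 3: opening $806.90; interest $19.37 → $826.27; payment $19.37; balance $806.90
Week 4: opening $806.90; interest $19.37 → $826.27; payment $133.75; balance $692.52
Week 5: opening $692.52; interest $16.62 → $709.14; payment $133.75; balance $575.39
Week 6: opening $575.39; interest $13.81 → $589.20; payment $133.75; balance $455.45
Week 7: opening $455.45; interest $10.93 → $466.38; payment $133.75; balance $332.63
Week 8: opening $332.63; interest $7.98 → $340.61; payment $133.75; balance $206.86
Week 9: opening $206.86; interest $4.96 → $211.82; payment $133.75; balance $78.07
Week 10: opening $78.07; interest $1.87 → $79.94; payment $79.94; balance $0.00
Balance reaches $0.00 in week 10.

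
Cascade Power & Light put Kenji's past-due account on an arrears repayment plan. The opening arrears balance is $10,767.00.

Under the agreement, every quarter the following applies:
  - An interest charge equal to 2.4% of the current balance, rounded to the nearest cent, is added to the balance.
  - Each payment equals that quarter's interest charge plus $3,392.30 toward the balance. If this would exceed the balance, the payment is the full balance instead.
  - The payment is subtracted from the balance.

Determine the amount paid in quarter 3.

Quarter 1: opening $10,767.00; interest $258.41 → $11,025.41; payment $3,650.71; balance $7,374.70
Quarter 2: opening $7,374.70; interest $176.99 → $7,551.69; payment $3,569.29; balance $3,982.40
Quarter 3: opening $3,982.40; interest $95.58 → $4,077.98; payment $3,487.88; balance $590.10

$3,487.88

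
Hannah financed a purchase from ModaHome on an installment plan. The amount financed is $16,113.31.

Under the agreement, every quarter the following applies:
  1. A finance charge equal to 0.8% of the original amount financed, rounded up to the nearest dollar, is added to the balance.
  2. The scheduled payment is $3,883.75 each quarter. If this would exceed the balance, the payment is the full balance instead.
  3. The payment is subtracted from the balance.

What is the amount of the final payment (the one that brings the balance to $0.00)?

Quarter 1: $16,113.31 +$129.00 interest = $16,242.31; pay $3,883.75 → $12,358.56
Quarter 2: $12,358.56 +$129.00 interest = $12,487.56; pay $3,883.75 → $8,603.81
Quarter 3: $8,603.81 +$129.00 interest = $8,732.81; pay $3,883.75 → $4,849.06
Quarter 4: $4,849.06 +$129.00 interest = $4,978.06; pay $3,883.75 → $1,094.31
Quarter 5: $1,094.31 +$129.00 interest = $1,223.31; pay $1,223.31 → $0.00

$1,223.31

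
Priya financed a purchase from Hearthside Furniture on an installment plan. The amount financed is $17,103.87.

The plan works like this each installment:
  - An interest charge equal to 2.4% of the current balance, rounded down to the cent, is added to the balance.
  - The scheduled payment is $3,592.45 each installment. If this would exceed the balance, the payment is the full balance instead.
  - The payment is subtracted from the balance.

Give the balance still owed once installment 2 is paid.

$10,663.58

Installment 1: opening $17,103.87; interest $410.49 → $17,514.36; payment $3,592.45; balance $13,921.91
Installment 2: opening $13,921.91; interest $334.12 → $14,256.03; payment $3,592.45; balance $10,663.58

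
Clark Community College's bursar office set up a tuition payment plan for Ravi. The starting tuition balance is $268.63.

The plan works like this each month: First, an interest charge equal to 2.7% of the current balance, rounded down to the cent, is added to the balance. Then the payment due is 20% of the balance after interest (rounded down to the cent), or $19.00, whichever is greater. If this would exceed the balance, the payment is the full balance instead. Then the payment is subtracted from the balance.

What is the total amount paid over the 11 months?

Month 1: opening $268.63; interest $7.25 → $275.88; payment $55.17; balance $220.71
Month 2: opening $220.71; interest $5.95 → $226.66; payment $45.33; balance $181.33
Month 3: opening $181.33; interest $4.89 → $186.22; payment $37.24; balance $148.98
Month 4: opening $148.98; interest $4.02 → $153.00; payment $30.60; balance $122.40
Month 5: opening $122.40; interest $3.30 → $125.70; payment $25.14; balance $100.56
Month 6: opening $100.56; interest $2.71 → $103.27; payment $20.65; balance $82.62
Month 7: opening $82.62; interest $2.23 → $84.85; payment $19.00; balance $65.85
Month 8: opening $65.85; interest $1.77 → $67.62; payment $19.00; balance $48.62
Month 9: opening $48.62; interest $1.31 → $49.93; payment $19.00; balance $30.93
Month 10: opening $30.93; interest $0.83 → $31.76; payment $19.00; balance $12.76
Month 11: opening $12.76; interest $0.34 → $13.10; payment $13.10; balance $0.00
Total paid: $303.23

$303.23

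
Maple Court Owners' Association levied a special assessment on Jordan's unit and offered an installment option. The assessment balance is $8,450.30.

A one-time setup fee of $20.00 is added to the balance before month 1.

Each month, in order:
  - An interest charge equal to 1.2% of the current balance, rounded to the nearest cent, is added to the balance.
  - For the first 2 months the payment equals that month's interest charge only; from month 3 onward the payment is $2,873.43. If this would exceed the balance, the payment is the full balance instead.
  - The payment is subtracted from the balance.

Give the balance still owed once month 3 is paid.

Month 1: opening $8,470.30; interest $101.64 → $8,571.94; payment $101.64; balance $8,470.30
Month 2: opening $8,470.30; interest $101.64 → $8,571.94; payment $101.64; balance $8,470.30
Month 3: opening $8,470.30; interest $101.64 → $8,571.94; payment $2,873.43; balance $5,698.51

$5,698.51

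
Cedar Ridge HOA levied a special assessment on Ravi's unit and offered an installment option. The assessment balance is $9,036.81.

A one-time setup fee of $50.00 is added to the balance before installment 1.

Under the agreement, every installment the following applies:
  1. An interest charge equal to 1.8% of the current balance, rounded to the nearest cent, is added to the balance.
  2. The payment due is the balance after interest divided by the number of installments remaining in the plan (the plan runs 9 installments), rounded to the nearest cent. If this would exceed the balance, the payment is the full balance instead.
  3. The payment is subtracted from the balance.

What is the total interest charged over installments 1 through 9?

# | Opening | Interest | Payment | End bal
1 | $9,086.81 | $163.56 | $1,027.82 | $8,222.55
2 | $8,222.55 | $148.01 | $1,046.32 | $7,324.24
3 | $7,324.24 | $131.84 | $1,065.15 | $6,390.93
4 | $6,390.93 | $115.04 | $1,084.33 | $5,421.64
5 | $5,421.64 | $97.59 | $1,103.85 | $4,415.38
6 | $4,415.38 | $79.48 | $1,123.72 | $3,371.14
7 | $3,371.14 | $60.68 | $1,143.94 | $2,287.88
8 | $2,287.88 | $41.18 | $1,164.53 | $1,164.53
9 | $1,164.53 | $20.96 | $1,185.49 | $0.00
Total interest: $163.56 + $148.01 + $131.84 + $115.04 + $97.59 + $79.48 + $60.68 + $41.18 + $20.96 = $858.34

$858.34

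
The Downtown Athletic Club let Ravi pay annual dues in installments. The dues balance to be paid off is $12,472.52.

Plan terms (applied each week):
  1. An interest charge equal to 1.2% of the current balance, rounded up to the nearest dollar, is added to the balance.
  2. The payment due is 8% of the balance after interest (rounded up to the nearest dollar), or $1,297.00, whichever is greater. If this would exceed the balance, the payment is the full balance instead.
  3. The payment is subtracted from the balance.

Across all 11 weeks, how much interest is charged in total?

$865.00

Week 1: opening $12,472.52; interest $150.00 → $12,622.52; payment $1,297.00; balance $11,325.52
Week 2: opening $11,325.52; interest $136.00 → $11,461.52; payment $1,297.00; balance $10,164.52
Week 3: opening $10,164.52; interest $122.00 → $10,286.52; payment $1,297.00; balance $8,989.52
Week 4: opening $8,989.52; interest $108.00 → $9,097.52; payment $1,297.00; balance $7,800.52
Week 5: opening $7,800.52; interest $94.00 → $7,894.52; payment $1,297.00; balance $6,597.52
Week 6: opening $6,597.52; interest $80.00 → $6,677.52; payment $1,297.00; balance $5,380.52
Week 7: opening $5,380.52; interest $65.00 → $5,445.52; payment $1,297.00; balance $4,148.52
Week 8: opening $4,148.52; interest $50.00 → $4,198.52; payment $1,297.00; balance $2,901.52
Week 9: opening $2,901.52; interest $35.00 → $2,936.52; payment $1,297.00; balance $1,639.52
Week 10: opening $1,639.52; interest $20.00 → $1,659.52; payment $1,297.00; balance $362.52
Week 11: opening $362.52; interest $5.00 → $367.52; payment $367.52; balance $0.00
Total interest: $150.00 + $136.00 + $122.00 + $108.00 + $94.00 + $80.00 + $65.00 + $50.00 + $35.00 + $20.00 + $5.00 = $865.00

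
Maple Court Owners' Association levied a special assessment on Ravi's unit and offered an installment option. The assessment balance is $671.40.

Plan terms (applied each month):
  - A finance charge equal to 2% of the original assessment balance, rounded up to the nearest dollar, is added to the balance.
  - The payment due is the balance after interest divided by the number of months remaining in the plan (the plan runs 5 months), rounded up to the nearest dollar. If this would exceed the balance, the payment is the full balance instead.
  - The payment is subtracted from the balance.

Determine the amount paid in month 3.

$145.00

# | Opening | Interest | Payment | End bal
1 | $671.40 | $14.00 | $138.00 | $547.40
2 | $547.40 | $14.00 | $141.00 | $420.40
3 | $420.40 | $14.00 | $145.00 | $289.40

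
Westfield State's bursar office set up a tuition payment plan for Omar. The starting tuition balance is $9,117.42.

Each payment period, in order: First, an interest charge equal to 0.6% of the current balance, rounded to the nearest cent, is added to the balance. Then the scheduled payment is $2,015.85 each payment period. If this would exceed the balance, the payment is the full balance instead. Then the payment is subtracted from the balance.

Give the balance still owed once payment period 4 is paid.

Payment period 1: $9,117.42 +$54.70 interest = $9,172.12; pay $2,015.85 → $7,156.27
Payment period 2: $7,156.27 +$42.94 interest = $7,199.21; pay $2,015.85 → $5,183.36
Payment period 3: $5,183.36 +$31.10 interest = $5,214.46; pay $2,015.85 → $3,198.61
Payment period 4: $3,198.61 +$19.19 interest = $3,217.80; pay $2,015.85 → $1,201.95

$1,201.95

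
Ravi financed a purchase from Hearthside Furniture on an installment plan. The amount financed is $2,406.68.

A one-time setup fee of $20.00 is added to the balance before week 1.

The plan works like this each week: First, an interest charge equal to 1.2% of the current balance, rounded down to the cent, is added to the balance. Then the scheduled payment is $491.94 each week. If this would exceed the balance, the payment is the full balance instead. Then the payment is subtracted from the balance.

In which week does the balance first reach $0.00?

Week 1: opening $2,426.68; interest $29.12 → $2,455.80; payment $491.94; balance $1,963.86
Week 2: opening $1,963.86; interest $23.56 → $1,987.42; payment $491.94; balance $1,495.48
Week 3: opening $1,495.48; interest $17.94 → $1,513.42; payment $491.94; balance $1,021.48
Week 4: opening $1,021.48; interest $12.25 → $1,033.73; payment $491.94; balance $541.79
Week 5: opening $541.79; interest $6.50 → $548.29; payment $491.94; balance $56.35
Week 6: opening $56.35; interest $0.67 → $57.02; payment $57.02; balance $0.00
Balance reaches $0.00 in week 6.

6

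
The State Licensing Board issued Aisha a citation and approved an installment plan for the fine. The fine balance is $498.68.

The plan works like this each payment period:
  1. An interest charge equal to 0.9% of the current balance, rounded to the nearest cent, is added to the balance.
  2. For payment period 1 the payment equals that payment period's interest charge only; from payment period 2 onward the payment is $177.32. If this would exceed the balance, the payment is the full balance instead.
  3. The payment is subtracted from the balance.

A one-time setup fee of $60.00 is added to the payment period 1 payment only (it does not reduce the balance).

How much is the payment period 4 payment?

$152.82

Payment period 1: opening $498.68; interest $4.49 → $503.17; payment $4.49 (+ $60.00 fee); balance $498.68
Payment period 2: opening $498.68; interest $4.49 → $503.17; payment $177.32; balance $325.85
Payment period 3: opening $325.85; interest $2.93 → $328.78; payment $177.32; balance $151.46
Payment period 4: opening $151.46; interest $1.36 → $152.82; payment $152.82; balance $0.00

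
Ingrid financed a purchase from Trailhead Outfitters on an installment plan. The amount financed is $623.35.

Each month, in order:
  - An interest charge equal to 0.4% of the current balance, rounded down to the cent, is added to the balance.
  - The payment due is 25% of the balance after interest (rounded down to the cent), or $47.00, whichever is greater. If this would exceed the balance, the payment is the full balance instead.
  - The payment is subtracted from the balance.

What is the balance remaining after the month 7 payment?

Month 1: opening $623.35; interest $2.49 → $625.84; payment $156.46; balance $469.38
Month 2: opening $469.38; interest $1.87 → $471.25; payment $117.81; balance $353.44
Month 3: opening $353.44; interest $1.41 → $354.85; payment $88.71; balance $266.14
Month 4: opening $266.14; interest $1.06 → $267.20; payment $66.80; balance $200.40
Month 5: opening $200.40; interest $0.80 → $201.20; payment $50.30; balance $150.90
Month 6: opening $150.90; interest $0.60 → $151.50; payment $47.00; balance $104.50
Month 7: opening $104.50; interest $0.41 → $104.91; payment $47.00; balance $57.91

$57.91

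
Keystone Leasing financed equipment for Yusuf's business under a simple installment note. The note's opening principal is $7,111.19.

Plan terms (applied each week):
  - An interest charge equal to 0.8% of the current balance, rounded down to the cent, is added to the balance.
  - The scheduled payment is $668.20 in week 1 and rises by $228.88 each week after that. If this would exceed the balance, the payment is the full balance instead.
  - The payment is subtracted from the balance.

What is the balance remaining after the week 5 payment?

Week 1: opening $7,111.19; interest $56.88 → $7,168.07; payment $668.20; balance $6,499.87
Week 2: opening $6,499.87; interest $51.99 → $6,551.86; payment $897.08; balance $5,654.78
Week 3: opening $5,654.78; interest $45.23 → $5,700.01; payment $1,125.96; balance $4,574.05
Week 4: opening $4,574.05; interest $36.59 → $4,610.64; payment $1,354.84; balance $3,255.80
Week 5: opening $3,255.80; interest $26.04 → $3,281.84; payment $1,583.72; balance $1,698.12

$1,698.12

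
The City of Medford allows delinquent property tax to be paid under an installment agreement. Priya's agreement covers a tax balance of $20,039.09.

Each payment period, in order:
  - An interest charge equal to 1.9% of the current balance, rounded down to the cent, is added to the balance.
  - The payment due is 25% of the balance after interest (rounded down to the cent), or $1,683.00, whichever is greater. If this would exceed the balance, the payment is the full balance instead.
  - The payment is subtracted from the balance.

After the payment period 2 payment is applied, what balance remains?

# | Opening | Interest | Payment | End bal
1 | $20,039.09 | $380.74 | $5,104.95 | $15,314.88
2 | $15,314.88 | $290.98 | $3,901.46 | $11,704.40

$11,704.40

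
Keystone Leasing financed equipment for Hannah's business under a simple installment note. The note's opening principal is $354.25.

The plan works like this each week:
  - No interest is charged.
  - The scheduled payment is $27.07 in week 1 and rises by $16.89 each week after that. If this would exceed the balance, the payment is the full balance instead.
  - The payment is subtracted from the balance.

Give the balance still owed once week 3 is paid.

$222.37

Week 1: $354.25 − $27.07 → $327.18
Week 2: $327.18 − $43.96 → $283.22
Week 3: $283.22 − $60.85 → $222.37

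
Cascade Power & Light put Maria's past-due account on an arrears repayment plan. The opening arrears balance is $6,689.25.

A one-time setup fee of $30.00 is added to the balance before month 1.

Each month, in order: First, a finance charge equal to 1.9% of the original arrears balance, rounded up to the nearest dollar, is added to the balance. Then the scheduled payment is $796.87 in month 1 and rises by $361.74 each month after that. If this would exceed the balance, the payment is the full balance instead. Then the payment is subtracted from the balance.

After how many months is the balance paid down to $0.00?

5

Month 1: $6,719.25 +$128.00 interest = $6,847.25; pay $796.87 → $6,050.38
Month 2: $6,050.38 +$128.00 interest = $6,178.38; pay $1,158.61 → $5,019.77
Month 3: $5,019.77 +$128.00 interest = $5,147.77; pay $1,520.35 → $3,627.42
Month 4: $3,627.42 +$128.00 interest = $3,755.42; pay $1,882.09 → $1,873.33
Month 5: $1,873.33 +$128.00 interest = $2,001.33; pay $2,001.33 → $0.00
Balance reaches $0.00 in month 5.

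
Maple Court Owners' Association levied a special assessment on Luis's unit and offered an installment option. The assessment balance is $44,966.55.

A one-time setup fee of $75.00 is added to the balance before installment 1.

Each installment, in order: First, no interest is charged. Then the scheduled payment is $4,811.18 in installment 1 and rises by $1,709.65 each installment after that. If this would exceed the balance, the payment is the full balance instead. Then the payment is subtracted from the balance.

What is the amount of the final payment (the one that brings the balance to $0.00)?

$3,889.15

# | Opening | Payment | End bal
1 | $45,041.55 | $4,811.18 | $40,230.37
2 | $40,230.37 | $6,520.83 | $33,709.54
3 | $33,709.54 | $8,230.48 | $25,479.06
4 | $25,479.06 | $9,940.13 | $15,538.93
5 | $15,538.93 | $11,649.78 | $3,889.15
6 | $3,889.15 | $3,889.15 | $0.00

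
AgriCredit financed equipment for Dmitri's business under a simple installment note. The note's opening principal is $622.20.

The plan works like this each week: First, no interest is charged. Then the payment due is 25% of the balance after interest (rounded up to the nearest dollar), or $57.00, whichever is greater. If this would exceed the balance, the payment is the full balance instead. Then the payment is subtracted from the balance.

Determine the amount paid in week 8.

Week 1: $622.20 − $156.00 → $466.20
Week 2: $466.20 − $117.00 → $349.20
Week 3: $349.20 − $88.00 → $261.20
Week 4: $261.20 − $66.00 → $195.20
Week 5: $195.20 − $57.00 → $138.20
Week 6: $138.20 − $57.00 → $81.20
Week 7: $81.20 − $57.00 → $24.20
Week 8: $24.20 − $24.20 → $0.00

$24.20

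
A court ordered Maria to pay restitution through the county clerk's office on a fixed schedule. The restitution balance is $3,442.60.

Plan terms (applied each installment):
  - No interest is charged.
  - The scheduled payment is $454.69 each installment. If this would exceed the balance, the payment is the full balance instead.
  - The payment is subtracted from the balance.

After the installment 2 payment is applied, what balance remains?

Installment 1: $3,442.60 − $454.69 → $2,987.91
Installment 2: $2,987.91 − $454.69 → $2,533.22

$2,533.22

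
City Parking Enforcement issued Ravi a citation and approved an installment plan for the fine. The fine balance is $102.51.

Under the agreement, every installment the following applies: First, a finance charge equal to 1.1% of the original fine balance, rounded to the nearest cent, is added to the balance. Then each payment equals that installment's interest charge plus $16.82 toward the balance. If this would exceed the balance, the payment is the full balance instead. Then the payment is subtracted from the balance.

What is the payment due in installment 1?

# | Opening | Interest | Payment | End bal
1 | $102.51 | $1.13 | $17.95 | $85.69

$17.95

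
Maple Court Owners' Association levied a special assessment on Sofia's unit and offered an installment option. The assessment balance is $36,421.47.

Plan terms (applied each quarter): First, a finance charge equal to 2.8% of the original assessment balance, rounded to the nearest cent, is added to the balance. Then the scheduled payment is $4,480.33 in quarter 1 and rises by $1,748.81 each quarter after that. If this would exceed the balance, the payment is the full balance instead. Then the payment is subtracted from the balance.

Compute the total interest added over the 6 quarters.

$6,118.80

Quarter 1: $36,421.47 +$1,019.80 interest = $37,441.27; pay $4,480.33 → $32,960.94
Quarter 2: $32,960.94 +$1,019.80 interest = $33,980.74; pay $6,229.14 → $27,751.60
Quarter 3: $27,751.60 +$1,019.80 interest = $28,771.40; pay $7,977.95 → $20,793.45
Quarter 4: $20,793.45 +$1,019.80 interest = $21,813.25; pay $9,726.76 → $12,086.49
Quarter 5: $12,086.49 +$1,019.80 interest = $13,106.29; pay $11,475.57 → $1,630.72
Quarter 6: $1,630.72 +$1,019.80 interest = $2,650.52; pay $2,650.52 → $0.00
Total interest: $1,019.80 + $1,019.80 + $1,019.80 + $1,019.80 + $1,019.80 + $1,019.80 = $6,118.80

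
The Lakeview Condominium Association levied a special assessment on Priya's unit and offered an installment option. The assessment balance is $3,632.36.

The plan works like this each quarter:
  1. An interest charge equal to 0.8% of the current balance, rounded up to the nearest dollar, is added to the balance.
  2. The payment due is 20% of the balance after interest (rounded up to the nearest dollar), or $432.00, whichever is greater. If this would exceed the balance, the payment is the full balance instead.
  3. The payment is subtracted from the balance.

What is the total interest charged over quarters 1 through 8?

$118.00

# | Opening | Interest | Payment | End bal
1 | $3,632.36 | $30.00 | $733.00 | $2,929.36
2 | $2,929.36 | $24.00 | $591.00 | $2,362.36
3 | $2,362.36 | $19.00 | $477.00 | $1,904.36
4 | $1,904.36 | $16.00 | $432.00 | $1,488.36
5 | $1,488.36 | $12.00 | $432.00 | $1,068.36
6 | $1,068.36 | $9.00 | $432.00 | $645.36
7 | $645.36 | $6.00 | $432.00 | $219.36
8 | $219.36 | $2.00 | $221.36 | $0.00
Total interest: $30.00 + $24.00 + $19.00 + $16.00 + $12.00 + $9.00 + $6.00 + $2.00 = $118.00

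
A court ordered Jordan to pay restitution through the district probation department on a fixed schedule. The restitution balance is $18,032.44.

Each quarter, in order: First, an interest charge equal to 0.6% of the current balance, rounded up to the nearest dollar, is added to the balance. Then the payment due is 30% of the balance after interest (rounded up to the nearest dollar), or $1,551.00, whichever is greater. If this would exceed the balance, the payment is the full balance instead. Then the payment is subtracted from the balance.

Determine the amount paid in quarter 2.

# | Opening | Interest | Payment | End bal
1 | $18,032.44 | $109.00 | $5,443.00 | $12,698.44
2 | $12,698.44 | $77.00 | $3,833.00 | $8,942.44

$3,833.00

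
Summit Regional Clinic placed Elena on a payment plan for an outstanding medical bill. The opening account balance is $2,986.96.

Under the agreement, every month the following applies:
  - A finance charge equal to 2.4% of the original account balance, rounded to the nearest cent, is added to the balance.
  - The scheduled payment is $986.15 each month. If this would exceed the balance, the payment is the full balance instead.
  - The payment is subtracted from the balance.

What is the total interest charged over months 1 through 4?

Month 1: $2,986.96 +$71.69 interest = $3,058.65; pay $986.15 → $2,072.50
Month 2: $2,072.50 +$71.69 interest = $2,144.19; pay $986.15 → $1,158.04
Month 3: $1,158.04 +$71.69 interest = $1,229.73; pay $986.15 → $243.58
Month 4: $243.58 +$71.69 interest = $315.27; pay $315.27 → $0.00
Total interest: $71.69 + $71.69 + $71.69 + $71.69 = $286.76

$286.76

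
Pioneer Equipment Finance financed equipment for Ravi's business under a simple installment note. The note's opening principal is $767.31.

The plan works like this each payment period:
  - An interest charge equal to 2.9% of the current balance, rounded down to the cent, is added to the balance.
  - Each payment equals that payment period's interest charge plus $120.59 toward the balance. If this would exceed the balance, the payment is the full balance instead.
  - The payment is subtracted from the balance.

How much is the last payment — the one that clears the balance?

$45.03

Payment period 1: opening $767.31; interest $22.25 → $789.56; payment $142.84; balance $646.72
Payment period 2: opening $646.72; interest $18.75 → $665.47; payment $139.34; balance $526.13
Payment period 3: opening $526.13; interest $15.25 → $541.38; payment $135.84; balance $405.54
Payment period 4: opening $405.54; interest $11.76 → $417.30; payment $132.35; balance $284.95
Payment period 5: opening $284.95; interest $8.26 → $293.21; payment $128.85; balance $164.36
Payment period 6: opening $164.36; interest $4.76 → $169.12; payment $125.35; balance $43.77
Payment period 7: opening $43.77; interest $1.26 → $45.03; payment $45.03; balance $0.00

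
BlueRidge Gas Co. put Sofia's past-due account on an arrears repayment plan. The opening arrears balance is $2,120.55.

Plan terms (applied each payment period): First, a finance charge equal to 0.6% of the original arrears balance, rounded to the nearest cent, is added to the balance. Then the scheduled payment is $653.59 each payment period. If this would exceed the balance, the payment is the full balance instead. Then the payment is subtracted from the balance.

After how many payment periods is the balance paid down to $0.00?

4

Payment period 1: opening $2,120.55; interest $12.72 → $2,133.27; payment $653.59; balance $1,479.68
Payment period 2: opening $1,479.68; interest $12.72 → $1,492.40; payment $653.59; balance $838.81
Payment period 3: opening $838.81; interest $12.72 → $851.53; payment $653.59; balance $197.94
Payment period 4: opening $197.94; interest $12.72 → $210.66; payment $210.66; balance $0.00
Balance reaches $0.00 in payment period 4.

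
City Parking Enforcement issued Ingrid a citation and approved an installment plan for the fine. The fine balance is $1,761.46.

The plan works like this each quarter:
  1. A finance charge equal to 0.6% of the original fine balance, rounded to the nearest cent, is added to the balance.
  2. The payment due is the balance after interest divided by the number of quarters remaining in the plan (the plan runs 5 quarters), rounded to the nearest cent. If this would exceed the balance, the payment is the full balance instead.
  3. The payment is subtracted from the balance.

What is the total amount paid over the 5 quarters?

# | Opening | Interest | Payment | End bal
1 | $1,761.46 | $10.57 | $354.41 | $1,417.62
2 | $1,417.62 | $10.57 | $357.05 | $1,071.14
3 | $1,071.14 | $10.57 | $360.57 | $721.14
4 | $721.14 | $10.57 | $365.86 | $365.85
5 | $365.85 | $10.57 | $376.42 | $0.00
Total paid: $1,814.31

$1,814.31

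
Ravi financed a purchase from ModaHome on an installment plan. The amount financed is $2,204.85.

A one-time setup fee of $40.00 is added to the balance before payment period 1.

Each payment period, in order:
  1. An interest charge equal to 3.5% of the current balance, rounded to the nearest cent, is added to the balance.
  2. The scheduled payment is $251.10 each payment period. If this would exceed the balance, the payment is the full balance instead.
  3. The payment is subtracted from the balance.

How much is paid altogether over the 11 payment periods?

$2,739.56

Payment period 1: opening $2,244.85; interest $78.57 → $2,323.42; payment $251.10; balance $2,072.32
Payment period 2: opening $2,072.32; interest $72.53 → $2,144.85; payment $251.10; balance $1,893.75
Payment period 3: opening $1,893.75; interest $66.28 → $1,960.03; payment $251.10; balance $1,708.93
Payment period 4: opening $1,708.93; interest $59.81 → $1,768.74; payment $251.10; balance $1,517.64
Payment period 5: opening $1,517.64; interest $53.12 → $1,570.76; payment $251.10; balance $1,319.66
Payment period 6: opening $1,319.66; interest $46.19 → $1,365.85; payment $251.10; balance $1,114.75
Payment period 7: opening $1,114.75; interest $39.02 → $1,153.77; payment $251.10; balance $902.67
Payment period 8: opening $902.67; interest $31.59 → $934.26; payment $251.10; balance $683.16
Payment period 9: opening $683.16; interest $23.91 → $707.07; payment $251.10; balance $455.97
Payment period 10: opening $455.97; interest $15.96 → $471.93; payment $251.10; balance $220.83
Payment period 11: opening $220.83; interest $7.73 → $228.56; payment $228.56; balance $0.00
Total paid: $2,739.56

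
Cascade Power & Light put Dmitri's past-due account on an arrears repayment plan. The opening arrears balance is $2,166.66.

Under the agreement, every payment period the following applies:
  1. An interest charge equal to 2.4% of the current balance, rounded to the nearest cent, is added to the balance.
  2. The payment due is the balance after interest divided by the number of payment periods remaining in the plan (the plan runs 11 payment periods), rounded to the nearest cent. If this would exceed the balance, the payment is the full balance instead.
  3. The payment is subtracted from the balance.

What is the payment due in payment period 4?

Payment period 1: $2,166.66 +$52.00 interest = $2,218.66; pay $201.70 → $2,016.96
Payment period 2: $2,016.96 +$48.41 interest = $2,065.37; pay $206.54 → $1,858.83
Payment period 3: $1,858.83 +$44.61 interest = $1,903.44; pay $211.49 → $1,691.95
Payment period 4: $1,691.95 +$40.61 interest = $1,732.56; pay $216.57 → $1,515.99

$216.57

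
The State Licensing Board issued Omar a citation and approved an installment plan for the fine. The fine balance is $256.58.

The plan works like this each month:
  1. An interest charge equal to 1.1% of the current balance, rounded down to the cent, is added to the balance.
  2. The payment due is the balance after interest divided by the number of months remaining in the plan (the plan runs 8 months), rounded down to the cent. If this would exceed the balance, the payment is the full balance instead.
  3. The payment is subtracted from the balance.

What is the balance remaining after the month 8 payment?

Month 1: $256.58 +$2.82 interest = $259.40; pay $32.42 → $226.98
Month 2: $226.98 +$2.49 interest = $229.47; pay $32.78 → $196.69
Month 3: $196.69 +$2.16 interest = $198.85; pay $33.14 → $165.71
Month 4: $165.71 +$1.82 interest = $167.53; pay $33.50 → $134.03
Month 5: $134.03 +$1.47 interest = $135.50; pay $33.87 → $101.63
Month 6: $101.63 +$1.11 interest = $102.74; pay $34.24 → $68.50
Month 7: $68.50 +$0.75 interest = $69.25; pay $34.62 → $34.63
Month 8: $34.63 +$0.38 interest = $35.01; pay $35.01 → $0.00

$0.00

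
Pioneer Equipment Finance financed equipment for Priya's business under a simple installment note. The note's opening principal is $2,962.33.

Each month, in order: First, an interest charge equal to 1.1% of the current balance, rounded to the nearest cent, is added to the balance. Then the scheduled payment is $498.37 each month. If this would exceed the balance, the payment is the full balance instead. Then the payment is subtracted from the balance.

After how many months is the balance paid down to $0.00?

7

Month 1: opening $2,962.33; interest $32.59 → $2,994.92; payment $498.37; balance $2,496.55
Month 2: opening $2,496.55; interest $27.46 → $2,524.01; payment $498.37; balance $2,025.64
Month 3: opening $2,025.64; interest $22.28 → $2,047.92; payment $498.37; balance $1,549.55
Month 4: opening $1,549.55; interest $17.05 → $1,566.60; payment $498.37; balance $1,068.23
Month 5: opening $1,068.23; interest $11.75 → $1,079.98; payment $498.37; balance $581.61
Month 6: opening $581.61; interest $6.40 → $588.01; payment $498.37; balance $89.64
Month 7: opening $89.64; interest $0.99 → $90.63; payment $90.63; balance $0.00
Balance reaches $0.00 in month 7.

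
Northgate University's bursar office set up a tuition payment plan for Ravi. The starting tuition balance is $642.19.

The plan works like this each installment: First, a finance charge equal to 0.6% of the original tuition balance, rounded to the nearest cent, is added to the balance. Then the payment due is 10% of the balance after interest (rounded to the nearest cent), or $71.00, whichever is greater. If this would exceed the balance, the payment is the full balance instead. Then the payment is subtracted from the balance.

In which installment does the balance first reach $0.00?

Installment 1: opening $642.19; interest $3.85 → $646.04; payment $71.00; balance $575.04
Installment 2: opening $575.04; interest $3.85 → $578.89; payment $71.00; balance $507.89
Installment 3: opening $507.89; interest $3.85 → $511.74; payment $71.00; balance $440.74
Installment 4: opening $440.74; interest $3.85 → $444.59; payment $71.00; balance $373.59
Installment 5: opening $373.59; interest $3.85 → $377.44; payment $71.00; balance $306.44
Installment 6: opening $306.44; interest $3.85 → $310.29; payment $71.00; balance $239.29
Installment 7: opening $239.29; interest $3.85 → $243.14; payment $71.00; balance $172.14
Installment 8: opening $172.14; interest $3.85 → $175.99; payment $71.00; balance $104.99
Installment 9: opening $104.99; interest $3.85 → $108.84; payment $71.00; balance $37.84
Installment 10: opening $37.84; interest $3.85 → $41.69; payment $41.69; balance $0.00
Balance reaches $0.00 in installment 10.

10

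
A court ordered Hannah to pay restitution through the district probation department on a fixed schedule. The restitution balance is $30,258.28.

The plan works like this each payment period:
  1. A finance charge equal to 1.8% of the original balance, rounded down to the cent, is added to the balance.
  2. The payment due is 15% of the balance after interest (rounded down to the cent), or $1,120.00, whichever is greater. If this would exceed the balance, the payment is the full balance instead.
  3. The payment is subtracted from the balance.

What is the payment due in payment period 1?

Payment period 1: $30,258.28 +$544.64 interest = $30,802.92; pay $4,620.43 → $26,182.49

$4,620.43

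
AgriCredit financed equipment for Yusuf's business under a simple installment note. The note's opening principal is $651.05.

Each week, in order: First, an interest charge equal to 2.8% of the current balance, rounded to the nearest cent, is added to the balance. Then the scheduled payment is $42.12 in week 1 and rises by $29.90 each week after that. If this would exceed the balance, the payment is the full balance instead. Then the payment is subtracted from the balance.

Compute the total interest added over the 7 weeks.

Week 1: $651.05 +$18.23 interest = $669.28; pay $42.12 → $627.16
Week 2: $627.16 +$17.56 interest = $644.72; pay $72.02 → $572.70
Week 3: $572.70 +$16.04 interest = $588.74; pay $101.92 → $486.82
Week 4: $486.82 +$13.63 interest = $500.45; pay $131.82 → $368.63
Week 5: $368.63 +$10.32 interest = $378.95; pay $161.72 → $217.23
Week 6: $217.23 +$6.08 interest = $223.31; pay $191.62 → $31.69
Week 7: $31.69 +$0.89 interest = $32.58; pay $32.58 → $0.00
Total interest: $18.23 + $17.56 + $16.04 + $13.63 + $10.32 + $6.08 + $0.89 = $82.75

$82.75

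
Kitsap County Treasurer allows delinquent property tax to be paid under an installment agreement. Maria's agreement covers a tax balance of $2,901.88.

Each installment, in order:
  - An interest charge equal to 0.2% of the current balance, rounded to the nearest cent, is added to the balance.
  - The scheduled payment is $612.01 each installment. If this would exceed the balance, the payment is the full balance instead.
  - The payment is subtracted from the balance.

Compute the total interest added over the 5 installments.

$16.87

Installment 1: opening $2,901.88; interest $5.80 → $2,907.68; payment $612.01; balance $2,295.67
Installment 2: opening $2,295.67; interest $4.59 → $2,300.26; payment $612.01; balance $1,688.25
Installment 3: opening $1,688.25; interest $3.38 → $1,691.63; payment $612.01; balance $1,079.62
Installment 4: opening $1,079.62; interest $2.16 → $1,081.78; payment $612.01; balance $469.77
Installment 5: opening $469.77; interest $0.94 → $470.71; payment $470.71; balance $0.00
Total interest: $5.80 + $4.59 + $3.38 + $2.16 + $0.94 = $16.87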